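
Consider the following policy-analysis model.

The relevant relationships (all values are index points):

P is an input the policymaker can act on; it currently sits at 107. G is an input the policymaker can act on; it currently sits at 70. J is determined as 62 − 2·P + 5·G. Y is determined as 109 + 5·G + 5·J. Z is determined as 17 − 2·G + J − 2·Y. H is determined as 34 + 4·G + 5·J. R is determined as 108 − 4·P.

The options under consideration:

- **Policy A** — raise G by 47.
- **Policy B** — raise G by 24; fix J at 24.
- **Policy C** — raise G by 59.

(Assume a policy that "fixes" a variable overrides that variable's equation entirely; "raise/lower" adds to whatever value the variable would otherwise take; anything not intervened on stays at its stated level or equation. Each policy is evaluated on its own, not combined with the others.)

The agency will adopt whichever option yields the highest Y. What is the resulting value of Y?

Policy A (G + 47):
  P = 107
  G = 70 + 47 = 117
  J = 62 − 2·107 + 5·117 = 433
  Y = 109 + 5·117 + 5·433 = 2859
Policy B (G + 24, J := 24):
  P = 107
  G = 70 + 24 = 94
  J = 24
  Y = 109 + 5·94 + 5·24 = 699
Policy C (G + 59):
  P = 107
  G = 70 + 59 = 129
  J = 62 − 2·107 + 5·129 = 493
  Y = 109 + 5·129 + 5·493 = 3219
Comparing — Policy A: Y=2859, Policy B: Y=699, Policy C: Y=3219. Highest is 3219 (Policy C).

3219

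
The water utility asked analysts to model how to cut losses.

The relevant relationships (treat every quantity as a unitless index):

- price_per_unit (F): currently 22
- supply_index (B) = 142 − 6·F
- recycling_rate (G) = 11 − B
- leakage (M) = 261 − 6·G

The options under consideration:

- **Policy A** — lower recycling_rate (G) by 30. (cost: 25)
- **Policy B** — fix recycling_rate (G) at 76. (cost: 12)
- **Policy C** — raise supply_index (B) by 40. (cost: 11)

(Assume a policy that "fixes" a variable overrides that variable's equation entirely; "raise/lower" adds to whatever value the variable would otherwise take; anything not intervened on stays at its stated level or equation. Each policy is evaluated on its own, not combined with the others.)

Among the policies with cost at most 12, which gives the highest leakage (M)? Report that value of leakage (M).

495

Policy B (G := 76):
  F = 22
  B = 142 − 6·22 = 10
  G = 76
  M = 261 − 6·76 = -195
Policy C (B + 40):
  F = 22
  B = 142 − 6·22 (+40 from intervention) = 50
  G = 11 − 50 = -39
  M = 261 − 6·(-39) = 495
Comparing — Policy B: M=-195, Policy C: M=495. Highest is 495 (Policy C).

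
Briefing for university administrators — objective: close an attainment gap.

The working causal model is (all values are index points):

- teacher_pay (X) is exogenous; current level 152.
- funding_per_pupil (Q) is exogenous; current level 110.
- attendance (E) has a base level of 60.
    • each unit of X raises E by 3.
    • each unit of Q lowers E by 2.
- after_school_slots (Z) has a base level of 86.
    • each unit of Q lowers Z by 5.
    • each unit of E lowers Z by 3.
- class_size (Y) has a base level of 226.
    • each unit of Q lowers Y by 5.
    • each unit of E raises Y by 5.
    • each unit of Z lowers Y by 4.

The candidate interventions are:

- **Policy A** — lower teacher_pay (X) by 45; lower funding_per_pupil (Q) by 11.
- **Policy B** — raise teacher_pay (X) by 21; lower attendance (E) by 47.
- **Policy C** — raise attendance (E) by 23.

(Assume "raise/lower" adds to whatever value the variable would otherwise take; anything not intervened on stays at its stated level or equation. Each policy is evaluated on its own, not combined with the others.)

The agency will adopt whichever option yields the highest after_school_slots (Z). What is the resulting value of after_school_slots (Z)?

-958

Policy A (X − 45, Q − 11):
  X = 152 − 45 = 107
  Q = 110 − 11 = 99
  E = 60 + 3·107 − 2·99 = 183
  Z = 86 − 5·99 − 3·183 = -958
Policy B (X + 21, E − 47):
  X = 152 + 21 = 173
  Q = 110
  E = 60 + 3·173 − 2·110 (−47 from intervention) = 312
  Z = 86 − 5·110 − 3·312 = -1400
Policy C (E + 23):
  X = 152
  Q = 110
  E = 60 + 3·152 − 2·110 (+23 from intervention) = 319
  Z = 86 − 5·110 − 3·319 = -1421
Comparing — Policy A: Z=-958, Policy B: Z=-1400, Policy C: Z=-1421. Highest is -958 (Policy A).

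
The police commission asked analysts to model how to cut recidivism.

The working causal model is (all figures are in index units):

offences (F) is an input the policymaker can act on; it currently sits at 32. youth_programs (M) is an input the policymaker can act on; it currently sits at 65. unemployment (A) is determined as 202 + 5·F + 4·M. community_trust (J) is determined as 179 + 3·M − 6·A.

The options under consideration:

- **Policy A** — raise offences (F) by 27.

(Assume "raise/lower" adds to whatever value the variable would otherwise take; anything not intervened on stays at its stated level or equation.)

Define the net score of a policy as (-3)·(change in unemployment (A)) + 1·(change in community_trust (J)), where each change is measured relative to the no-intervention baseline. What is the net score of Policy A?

Baseline:
  F = 32
  M = 65
  A = 202 + 5·32 + 4·65 = 622
  J = 179 + 3·65 − 6·622 = -3358
Policy A (F + 27):
  F = 32 + 27 = 59
  M = 65
  A = 202 + 5·59 + 4·65 = 757
  J = 179 + 3·65 − 6·757 = -4168
ΔA = 757 − 622 = 135; ΔJ = -4168 − (-3358) = -810
Score = (-3)·135 + 1·(-810) = -1215

-1215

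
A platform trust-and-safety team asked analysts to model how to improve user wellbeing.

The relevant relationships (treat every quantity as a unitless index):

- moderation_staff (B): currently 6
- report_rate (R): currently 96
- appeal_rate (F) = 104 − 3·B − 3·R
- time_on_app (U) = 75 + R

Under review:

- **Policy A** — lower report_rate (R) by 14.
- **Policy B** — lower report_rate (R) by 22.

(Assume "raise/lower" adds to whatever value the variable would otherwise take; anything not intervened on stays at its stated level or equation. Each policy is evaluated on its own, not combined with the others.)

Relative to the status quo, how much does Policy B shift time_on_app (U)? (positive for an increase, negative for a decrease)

-22

Baseline:
  R = 96
  U = 75 + 96 = 171
Policy B (R − 22):
  R = 96 − 22 = 74
  U = 75 + 74 = 149
Change in U: 149 − 171 = -22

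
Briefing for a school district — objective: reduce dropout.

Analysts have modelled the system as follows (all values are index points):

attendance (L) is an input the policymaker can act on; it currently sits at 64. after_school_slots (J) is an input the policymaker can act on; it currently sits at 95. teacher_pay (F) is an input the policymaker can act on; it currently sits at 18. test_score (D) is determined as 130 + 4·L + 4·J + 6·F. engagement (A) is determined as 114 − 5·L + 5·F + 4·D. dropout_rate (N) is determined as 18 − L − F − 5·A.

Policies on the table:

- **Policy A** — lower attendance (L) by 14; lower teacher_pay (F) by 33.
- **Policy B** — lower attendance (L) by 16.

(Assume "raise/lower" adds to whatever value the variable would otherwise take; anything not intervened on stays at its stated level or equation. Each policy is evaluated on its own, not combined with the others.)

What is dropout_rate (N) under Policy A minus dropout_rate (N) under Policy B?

Policy A (L − 14, F − 33):
  L = 64 − 14 = 50
  J = 95
  F = 18 − 33 = -15
  D = 130 + 4·50 + 4·95 + 6·(-15) = 620
  A = 114 − 5·50 + 5·(-15) + 4·620 = 2269
  N = 18 − 50 − (-15) − 5·2269 = -11362
Policy B (L − 16):
  L = 64 − 16 = 48
  J = 95
  F = 18
  D = 130 + 4·48 + 4·95 + 6·18 = 810
  A = 114 − 5·48 + 5·18 + 4·810 = 3204
  N = 18 − 48 − 18 − 5·3204 = -16068
N: -11362 − (-16068) = 4706

4706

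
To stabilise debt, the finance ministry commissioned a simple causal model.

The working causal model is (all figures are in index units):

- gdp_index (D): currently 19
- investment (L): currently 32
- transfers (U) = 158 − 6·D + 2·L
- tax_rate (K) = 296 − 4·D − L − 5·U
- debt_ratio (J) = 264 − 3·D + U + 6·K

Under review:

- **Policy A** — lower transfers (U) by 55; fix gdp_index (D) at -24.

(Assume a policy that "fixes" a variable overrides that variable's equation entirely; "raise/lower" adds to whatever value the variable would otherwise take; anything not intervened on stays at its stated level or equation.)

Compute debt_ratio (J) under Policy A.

Policy A (U − 55, D := -24):
  D = -24
  L = 32
  U = 158 − 6·(-24) + 2·32 (−55 from intervention) = 311
  K = 296 − 4·(-24) − 32 − 5·311 = -1195
  J = 264 − 3·(-24) + 311 + 6·(-1195) = -6523

-6523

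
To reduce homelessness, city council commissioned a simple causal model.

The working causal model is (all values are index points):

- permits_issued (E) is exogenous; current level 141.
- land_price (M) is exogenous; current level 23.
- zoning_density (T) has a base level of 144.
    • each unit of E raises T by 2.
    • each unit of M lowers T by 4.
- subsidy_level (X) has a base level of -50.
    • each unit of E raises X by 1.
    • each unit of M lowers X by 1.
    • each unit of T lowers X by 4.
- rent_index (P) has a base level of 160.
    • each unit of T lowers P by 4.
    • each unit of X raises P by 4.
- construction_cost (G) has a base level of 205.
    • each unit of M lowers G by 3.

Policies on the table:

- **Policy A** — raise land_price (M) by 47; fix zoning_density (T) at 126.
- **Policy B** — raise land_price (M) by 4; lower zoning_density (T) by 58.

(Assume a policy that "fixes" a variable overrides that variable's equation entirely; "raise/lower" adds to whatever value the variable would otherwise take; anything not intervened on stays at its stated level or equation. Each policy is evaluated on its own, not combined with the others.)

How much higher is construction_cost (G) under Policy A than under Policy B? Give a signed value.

-129

Policy A (M + 47, T := 126):
  M = 23 + 47 = 70
  G = 205 − 3·70 = -5
Policy B (M + 4, T − 58):
  M = 23 + 4 = 27
  G = 205 − 3·27 = 124
G: -5 − 124 = -129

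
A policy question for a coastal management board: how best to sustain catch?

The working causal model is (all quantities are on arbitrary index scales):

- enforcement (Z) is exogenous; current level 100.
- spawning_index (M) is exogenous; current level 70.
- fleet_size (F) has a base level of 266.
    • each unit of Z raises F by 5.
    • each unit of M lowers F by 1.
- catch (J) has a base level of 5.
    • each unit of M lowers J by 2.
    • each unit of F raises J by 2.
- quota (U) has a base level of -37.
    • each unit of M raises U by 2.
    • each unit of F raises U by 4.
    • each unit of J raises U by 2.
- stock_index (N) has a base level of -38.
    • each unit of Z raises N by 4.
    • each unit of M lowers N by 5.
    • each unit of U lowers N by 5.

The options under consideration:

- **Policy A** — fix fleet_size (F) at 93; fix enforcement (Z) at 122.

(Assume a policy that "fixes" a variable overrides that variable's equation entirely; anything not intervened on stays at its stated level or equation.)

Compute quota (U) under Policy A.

Policy A (F := 93, Z := 122):
  Z = 122
  M = 70
  F = 93
  J = 5 − 2·70 + 2·93 = 51
  U = -37 + 2·70 + 4·93 + 2·51 = 577

577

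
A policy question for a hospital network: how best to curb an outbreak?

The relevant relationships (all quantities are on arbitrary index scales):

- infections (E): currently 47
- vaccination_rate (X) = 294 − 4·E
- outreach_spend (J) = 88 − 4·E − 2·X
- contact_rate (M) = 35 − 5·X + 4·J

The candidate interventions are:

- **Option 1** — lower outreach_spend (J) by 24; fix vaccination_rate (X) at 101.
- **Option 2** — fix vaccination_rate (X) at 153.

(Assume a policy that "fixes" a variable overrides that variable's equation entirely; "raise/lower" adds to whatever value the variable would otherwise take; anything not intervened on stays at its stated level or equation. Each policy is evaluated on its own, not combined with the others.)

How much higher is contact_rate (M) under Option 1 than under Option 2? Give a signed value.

580

Option 1 (J − 24, X := 101):
  E = 47
  X = 101
  J = 88 − 4·47 − 2·101 (−24 from intervention) = -326
  M = 35 − 5·101 + 4·(-326) = -1774
Option 2 (X := 153):
  E = 47
  X = 153
  J = 88 − 4·47 − 2·153 = -406
  M = 35 − 5·153 + 4·(-406) = -2354
M: -1774 − (-2354) = 580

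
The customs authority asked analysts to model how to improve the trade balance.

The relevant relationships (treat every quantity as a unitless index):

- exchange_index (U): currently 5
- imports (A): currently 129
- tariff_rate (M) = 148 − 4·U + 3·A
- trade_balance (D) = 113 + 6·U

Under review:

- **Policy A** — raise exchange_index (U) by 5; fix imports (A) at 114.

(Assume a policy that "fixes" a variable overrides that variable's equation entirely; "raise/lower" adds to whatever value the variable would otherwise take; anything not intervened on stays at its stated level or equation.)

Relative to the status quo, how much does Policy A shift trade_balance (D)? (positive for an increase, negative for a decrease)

Baseline:
  U = 5
  D = 113 + 6·5 = 143
Policy A (U + 5, A := 114):
  U = 5 + 5 = 10
  D = 113 + 6·10 = 173
Change in D: 173 − 143 = 30

30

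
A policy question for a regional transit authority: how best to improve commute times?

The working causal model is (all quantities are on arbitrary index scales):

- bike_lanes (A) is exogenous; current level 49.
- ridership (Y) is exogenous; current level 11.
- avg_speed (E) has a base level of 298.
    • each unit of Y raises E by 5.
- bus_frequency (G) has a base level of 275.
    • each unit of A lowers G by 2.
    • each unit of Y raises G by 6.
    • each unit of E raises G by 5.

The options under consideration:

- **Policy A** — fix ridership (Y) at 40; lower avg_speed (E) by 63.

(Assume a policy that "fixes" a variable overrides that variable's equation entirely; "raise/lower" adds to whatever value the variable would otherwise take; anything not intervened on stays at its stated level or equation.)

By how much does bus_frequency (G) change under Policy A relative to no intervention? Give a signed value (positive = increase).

Baseline:
  A = 49
  Y = 11
  E = 298 + 5·11 = 353
  G = 275 − 2·49 + 6·11 + 5·353 = 2008
Policy A (Y := 40, E − 63):
  A = 49
  Y = 40
  E = 298 + 5·40 (−63 from intervention) = 435
  G = 275 − 2·49 + 6·40 + 5·435 = 2592
Change in G: 2592 − 2008 = 584

584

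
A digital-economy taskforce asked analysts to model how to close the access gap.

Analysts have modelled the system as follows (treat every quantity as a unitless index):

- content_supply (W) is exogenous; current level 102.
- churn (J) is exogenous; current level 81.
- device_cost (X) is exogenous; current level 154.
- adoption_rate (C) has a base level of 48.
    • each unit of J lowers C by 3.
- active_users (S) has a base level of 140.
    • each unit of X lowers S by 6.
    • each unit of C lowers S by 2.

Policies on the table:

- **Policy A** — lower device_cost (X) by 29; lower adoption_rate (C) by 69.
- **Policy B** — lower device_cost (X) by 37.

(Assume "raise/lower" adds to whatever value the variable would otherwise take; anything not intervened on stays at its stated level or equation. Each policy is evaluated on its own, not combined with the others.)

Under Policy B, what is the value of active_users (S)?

-172

Policy B (X − 37):
  J = 81
  X = 154 − 37 = 117
  C = 48 − 3·81 = -195
  S = 140 − 6·117 − 2·(-195) = -172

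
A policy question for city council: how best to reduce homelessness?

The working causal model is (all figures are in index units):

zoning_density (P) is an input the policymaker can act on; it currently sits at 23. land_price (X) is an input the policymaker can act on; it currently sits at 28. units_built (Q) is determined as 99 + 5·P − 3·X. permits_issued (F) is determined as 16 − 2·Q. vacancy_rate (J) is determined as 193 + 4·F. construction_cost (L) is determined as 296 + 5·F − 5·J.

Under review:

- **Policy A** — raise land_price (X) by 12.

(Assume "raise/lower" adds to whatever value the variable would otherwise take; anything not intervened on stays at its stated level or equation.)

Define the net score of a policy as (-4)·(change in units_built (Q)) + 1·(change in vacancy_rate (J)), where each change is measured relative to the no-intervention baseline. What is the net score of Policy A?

Baseline:
  P = 23
  X = 28
  Q = 99 + 5·23 − 3·28 = 130
  F = 16 − 2·130 = -244
  J = 193 + 4·(-244) = -783
Policy A (X + 12):
  P = 23
  X = 28 + 12 = 40
  Q = 99 + 5·23 − 3·40 = 94
  F = 16 − 2·94 = -172
  J = 193 + 4·(-172) = -495
ΔQ = 94 − 130 = -36; ΔJ = -495 − (-783) = 288
Score = (-4)·(-36) + 1·288 = 432

432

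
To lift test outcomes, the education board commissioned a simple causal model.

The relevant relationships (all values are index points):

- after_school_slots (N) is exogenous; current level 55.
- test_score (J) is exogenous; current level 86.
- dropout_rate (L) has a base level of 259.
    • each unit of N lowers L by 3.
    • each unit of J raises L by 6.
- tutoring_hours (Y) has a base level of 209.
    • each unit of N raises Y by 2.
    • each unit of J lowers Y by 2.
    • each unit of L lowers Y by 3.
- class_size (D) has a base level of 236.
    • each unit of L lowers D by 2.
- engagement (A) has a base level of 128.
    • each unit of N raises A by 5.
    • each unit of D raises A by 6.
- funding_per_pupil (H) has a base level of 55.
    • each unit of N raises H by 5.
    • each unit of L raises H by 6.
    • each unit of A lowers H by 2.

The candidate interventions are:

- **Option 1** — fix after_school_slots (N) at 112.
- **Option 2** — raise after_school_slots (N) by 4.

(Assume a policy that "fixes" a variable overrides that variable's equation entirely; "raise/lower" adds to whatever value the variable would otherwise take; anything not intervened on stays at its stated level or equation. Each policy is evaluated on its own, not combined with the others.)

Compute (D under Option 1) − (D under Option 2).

Option 1 (N := 112):
  N = 112
  J = 86
  L = 259 − 3·112 + 6·86 = 439
  D = 236 − 2·439 = -642
Option 2 (N + 4):
  N = 55 + 4 = 59
  J = 86
  L = 259 − 3·59 + 6·86 = 598
  D = 236 − 2·598 = -960
D: -642 − (-960) = 318

318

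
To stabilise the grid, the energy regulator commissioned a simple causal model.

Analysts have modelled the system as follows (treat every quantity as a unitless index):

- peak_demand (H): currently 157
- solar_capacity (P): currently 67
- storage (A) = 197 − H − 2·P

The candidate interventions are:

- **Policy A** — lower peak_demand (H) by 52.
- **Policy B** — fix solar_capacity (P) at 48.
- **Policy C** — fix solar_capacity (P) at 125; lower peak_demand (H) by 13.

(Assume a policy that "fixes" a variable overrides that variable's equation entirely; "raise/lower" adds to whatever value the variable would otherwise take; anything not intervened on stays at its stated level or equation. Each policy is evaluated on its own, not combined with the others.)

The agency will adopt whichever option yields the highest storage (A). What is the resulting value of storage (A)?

-42

Policy A (H − 52):
  H = 157 − 52 = 105
  P = 67
  A = 197 − 105 − 2·67 = -42
Policy B (P := 48):
  H = 157
  P = 48
  A = 197 − 157 − 2·48 = -56
Policy C (P := 125, H − 13):
  H = 157 − 13 = 144
  P = 125
  A = 197 − 144 − 2·125 = -197
Comparing — Policy A: A=-42, Policy B: A=-56, Policy C: A=-197. Highest is -42 (Policy A).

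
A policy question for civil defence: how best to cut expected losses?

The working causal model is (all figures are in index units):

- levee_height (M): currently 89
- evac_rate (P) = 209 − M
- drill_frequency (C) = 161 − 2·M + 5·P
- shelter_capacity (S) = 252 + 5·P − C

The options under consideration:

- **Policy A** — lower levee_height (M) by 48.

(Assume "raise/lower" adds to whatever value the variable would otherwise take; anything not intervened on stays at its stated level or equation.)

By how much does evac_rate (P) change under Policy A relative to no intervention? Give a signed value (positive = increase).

Baseline:
  M = 89
  P = 209 − 89 = 120
Policy A (M − 48):
  M = 89 − 48 = 41
  P = 209 − 41 = 168
Change in P: 168 − 120 = 48

48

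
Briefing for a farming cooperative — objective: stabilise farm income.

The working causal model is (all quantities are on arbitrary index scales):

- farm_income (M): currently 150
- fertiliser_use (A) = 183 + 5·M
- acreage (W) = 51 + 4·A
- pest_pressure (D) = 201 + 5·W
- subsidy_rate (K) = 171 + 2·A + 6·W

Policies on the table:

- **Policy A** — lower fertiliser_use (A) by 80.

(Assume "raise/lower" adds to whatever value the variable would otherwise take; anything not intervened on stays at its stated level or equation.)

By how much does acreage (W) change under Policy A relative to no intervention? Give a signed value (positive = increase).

-320

Baseline:
  M = 150
  A = 183 + 5·150 = 933
  W = 51 + 4·933 = 3783
Policy A (A − 80):
  M = 150
  A = 183 + 5·150 (−80 from intervention) = 853
  W = 51 + 4·853 = 3463
Change in W: 3463 − 3783 = -320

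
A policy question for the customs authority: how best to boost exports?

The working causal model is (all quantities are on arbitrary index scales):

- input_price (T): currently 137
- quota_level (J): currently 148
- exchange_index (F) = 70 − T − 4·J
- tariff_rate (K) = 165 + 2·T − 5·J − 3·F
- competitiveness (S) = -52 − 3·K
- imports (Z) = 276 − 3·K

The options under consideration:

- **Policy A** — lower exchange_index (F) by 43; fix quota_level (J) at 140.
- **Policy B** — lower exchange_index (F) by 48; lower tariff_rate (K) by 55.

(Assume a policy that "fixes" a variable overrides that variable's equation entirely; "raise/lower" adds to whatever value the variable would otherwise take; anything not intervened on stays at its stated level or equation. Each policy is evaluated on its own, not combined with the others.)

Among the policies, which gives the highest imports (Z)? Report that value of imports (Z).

Policy A (F − 43, J := 140):
  T = 137
  J = 140
  F = 70 − 137 − 4·140 (−43 from intervention) = -670
  K = 165 + 2·137 − 5·140 − 3·(-670) = 1749
  Z = 276 − 3·1749 = -4971
Policy B (F − 48, K − 55):
  T = 137
  J = 148
  F = 70 − 137 − 4·148 (−48 from intervention) = -707
  K = 165 + 2·137 − 5·148 − 3·(-707) (−55 from intervention) = 1765
  Z = 276 − 3·1765 = -5019
Comparing — Policy A: Z=-4971, Policy B: Z=-5019. Highest is -4971 (Policy A).

-4971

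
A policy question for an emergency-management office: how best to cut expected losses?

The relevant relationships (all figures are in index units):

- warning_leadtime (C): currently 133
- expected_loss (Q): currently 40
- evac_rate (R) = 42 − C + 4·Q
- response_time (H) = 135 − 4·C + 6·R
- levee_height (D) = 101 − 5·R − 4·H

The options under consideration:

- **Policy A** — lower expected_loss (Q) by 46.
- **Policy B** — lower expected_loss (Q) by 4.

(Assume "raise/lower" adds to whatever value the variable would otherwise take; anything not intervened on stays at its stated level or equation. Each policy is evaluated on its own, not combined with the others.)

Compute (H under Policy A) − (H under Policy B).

-1008

Policy A (Q − 46):
  C = 133
  Q = 40 − 46 = -6
  R = 42 − 133 + 4·(-6) = -115
  H = 135 − 4·133 + 6·(-115) = -1087
Policy B (Q − 4):
  C = 133
  Q = 40 − 4 = 36
  R = 42 − 133 + 4·36 = 53
  H = 135 − 4·133 + 6·53 = -79
H: -1087 − (-79) = -1008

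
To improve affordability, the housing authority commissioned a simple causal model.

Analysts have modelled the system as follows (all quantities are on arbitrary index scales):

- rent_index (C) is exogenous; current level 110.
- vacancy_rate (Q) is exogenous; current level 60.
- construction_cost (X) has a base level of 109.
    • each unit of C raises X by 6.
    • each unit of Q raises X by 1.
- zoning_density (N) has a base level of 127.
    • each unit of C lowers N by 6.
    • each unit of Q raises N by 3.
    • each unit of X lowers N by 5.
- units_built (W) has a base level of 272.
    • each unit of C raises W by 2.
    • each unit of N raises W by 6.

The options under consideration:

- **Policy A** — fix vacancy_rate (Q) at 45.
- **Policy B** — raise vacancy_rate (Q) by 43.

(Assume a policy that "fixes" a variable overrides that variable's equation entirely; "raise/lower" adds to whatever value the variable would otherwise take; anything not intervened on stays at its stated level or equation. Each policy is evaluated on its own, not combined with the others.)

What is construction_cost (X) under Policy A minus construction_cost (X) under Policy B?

-58

Policy A (Q := 45):
  C = 110
  Q = 45
  X = 109 + 6·110 + 45 = 814
Policy B (Q + 43):
  C = 110
  Q = 60 + 43 = 103
  X = 109 + 6·110 + 103 = 872
X: 814 − 872 = -58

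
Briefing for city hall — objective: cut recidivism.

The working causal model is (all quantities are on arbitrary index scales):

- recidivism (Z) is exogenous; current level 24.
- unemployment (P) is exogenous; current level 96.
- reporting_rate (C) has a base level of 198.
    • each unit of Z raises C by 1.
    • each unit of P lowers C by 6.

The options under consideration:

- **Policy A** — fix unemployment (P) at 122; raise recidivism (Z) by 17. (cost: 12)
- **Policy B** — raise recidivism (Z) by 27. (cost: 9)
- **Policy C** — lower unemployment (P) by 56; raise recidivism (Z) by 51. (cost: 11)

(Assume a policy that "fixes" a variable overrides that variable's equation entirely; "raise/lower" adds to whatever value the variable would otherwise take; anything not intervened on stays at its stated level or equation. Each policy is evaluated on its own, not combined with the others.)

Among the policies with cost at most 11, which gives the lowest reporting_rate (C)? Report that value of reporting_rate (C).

Policy B (Z + 27):
  Z = 24 + 27 = 51
  P = 96
  C = 198 + 51 − 6·96 = -327
Policy C (P − 56, Z + 51):
  Z = 24 + 51 = 75
  P = 96 − 56 = 40
  C = 198 + 75 − 6·40 = 33
Comparing — Policy B: C=-327, Policy C: C=33. Lowest is -327 (Policy B).

-327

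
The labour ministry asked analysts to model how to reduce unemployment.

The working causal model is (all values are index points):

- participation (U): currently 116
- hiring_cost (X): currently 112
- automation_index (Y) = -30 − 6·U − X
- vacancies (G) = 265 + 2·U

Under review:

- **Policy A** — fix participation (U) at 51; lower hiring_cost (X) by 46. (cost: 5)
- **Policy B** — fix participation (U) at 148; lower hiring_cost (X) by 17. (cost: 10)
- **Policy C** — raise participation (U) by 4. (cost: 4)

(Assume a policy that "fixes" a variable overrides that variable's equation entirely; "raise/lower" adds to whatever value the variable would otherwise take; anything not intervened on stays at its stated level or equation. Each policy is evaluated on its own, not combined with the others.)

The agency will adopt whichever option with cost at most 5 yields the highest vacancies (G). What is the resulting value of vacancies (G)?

505

Policy A (U := 51, X − 46):
  U = 51
  G = 265 + 2·51 = 367
Policy C (U + 4):
  U = 116 + 4 = 120
  G = 265 + 2·120 = 505
Comparing — Policy A: G=367, Policy C: G=505. Highest is 505 (Policy C).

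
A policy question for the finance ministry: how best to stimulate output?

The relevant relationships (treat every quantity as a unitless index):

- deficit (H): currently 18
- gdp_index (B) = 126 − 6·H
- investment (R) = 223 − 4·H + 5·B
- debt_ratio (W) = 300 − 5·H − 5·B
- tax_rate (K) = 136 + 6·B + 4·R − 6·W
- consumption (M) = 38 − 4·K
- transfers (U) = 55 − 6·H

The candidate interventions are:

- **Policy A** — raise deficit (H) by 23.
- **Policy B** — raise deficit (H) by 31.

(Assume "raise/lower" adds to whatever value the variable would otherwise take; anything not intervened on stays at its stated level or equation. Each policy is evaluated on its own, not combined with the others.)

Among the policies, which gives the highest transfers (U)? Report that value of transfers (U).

-191

Policy A (H + 23):
  H = 18 + 23 = 41
  U = 55 − 6·41 = -191
Policy B (H + 31):
  H = 18 + 31 = 49
  U = 55 − 6·49 = -239
Comparing — Policy A: U=-191, Policy B: U=-239. Highest is -191 (Policy A).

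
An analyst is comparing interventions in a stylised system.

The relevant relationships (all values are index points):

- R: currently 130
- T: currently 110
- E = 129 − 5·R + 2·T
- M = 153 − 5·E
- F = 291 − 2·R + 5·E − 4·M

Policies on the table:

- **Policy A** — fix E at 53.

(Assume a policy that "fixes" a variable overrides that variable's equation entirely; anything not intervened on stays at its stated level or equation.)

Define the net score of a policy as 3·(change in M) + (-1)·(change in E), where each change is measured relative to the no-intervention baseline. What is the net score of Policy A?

Baseline:
  R = 130
  T = 110
  E = 129 − 5·130 + 2·110 = -301
  M = 153 − 5·(-301) = 1658
Policy A (E := 53):
  R = 130
  T = 110
  E = 53
  M = 153 − 5·53 = -112
ΔM = -112 − 1658 = -1770; ΔE = 53 − (-301) = 354
Score = 3·(-1770) + (-1)·354 = -5664

-5664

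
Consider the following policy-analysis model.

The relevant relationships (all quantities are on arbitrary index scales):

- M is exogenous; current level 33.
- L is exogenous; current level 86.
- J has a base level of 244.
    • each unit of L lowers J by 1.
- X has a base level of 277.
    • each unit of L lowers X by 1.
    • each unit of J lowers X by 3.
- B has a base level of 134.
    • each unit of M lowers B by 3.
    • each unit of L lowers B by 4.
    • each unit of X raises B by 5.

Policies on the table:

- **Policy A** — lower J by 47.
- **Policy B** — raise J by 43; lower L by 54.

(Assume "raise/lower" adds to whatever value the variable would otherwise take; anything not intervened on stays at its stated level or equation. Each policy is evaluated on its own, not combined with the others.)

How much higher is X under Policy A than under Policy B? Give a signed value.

Policy A (J − 47):
  L = 86
  J = 244 − 86 (−47 from intervention) = 111
  X = 277 − 86 − 3·111 = -142
Policy B (J + 43, L − 54):
  L = 86 − 54 = 32
  J = 244 − 32 (+43 from intervention) = 255
  X = 277 − 32 − 3·255 = -520
X: -142 − (-520) = 378

378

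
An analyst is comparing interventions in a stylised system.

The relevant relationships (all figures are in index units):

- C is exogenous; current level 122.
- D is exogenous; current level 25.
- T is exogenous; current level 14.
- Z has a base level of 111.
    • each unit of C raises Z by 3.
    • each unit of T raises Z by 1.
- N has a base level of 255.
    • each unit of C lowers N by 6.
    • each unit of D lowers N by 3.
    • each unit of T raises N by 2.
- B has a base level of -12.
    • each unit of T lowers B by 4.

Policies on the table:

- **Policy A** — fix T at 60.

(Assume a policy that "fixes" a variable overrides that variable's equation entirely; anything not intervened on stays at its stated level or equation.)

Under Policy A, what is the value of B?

-252

Policy A (T := 60):
  T = 60
  B = -12 − 4·60 = -252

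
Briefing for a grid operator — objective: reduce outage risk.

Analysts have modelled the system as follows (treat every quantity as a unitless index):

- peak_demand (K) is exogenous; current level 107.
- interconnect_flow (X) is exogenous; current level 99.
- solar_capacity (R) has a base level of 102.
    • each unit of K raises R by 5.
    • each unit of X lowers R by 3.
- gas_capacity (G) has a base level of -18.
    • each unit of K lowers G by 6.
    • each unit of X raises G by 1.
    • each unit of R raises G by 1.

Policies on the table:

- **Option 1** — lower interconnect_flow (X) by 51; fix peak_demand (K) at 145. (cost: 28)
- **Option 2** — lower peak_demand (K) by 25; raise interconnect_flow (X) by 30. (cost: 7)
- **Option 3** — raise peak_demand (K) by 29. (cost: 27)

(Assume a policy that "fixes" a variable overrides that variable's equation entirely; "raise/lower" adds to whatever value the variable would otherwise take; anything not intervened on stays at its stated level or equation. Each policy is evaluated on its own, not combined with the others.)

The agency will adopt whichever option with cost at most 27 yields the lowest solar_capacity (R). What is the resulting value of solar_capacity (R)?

Option 2 (K − 25, X + 30):
  K = 107 − 25 = 82
  X = 99 + 30 = 129
  R = 102 + 5·82 − 3·129 = 125
Option 3 (K + 29):
  K = 107 + 29 = 136
  X = 99
  R = 102 + 5·136 − 3·99 = 485
Comparing — Option 2: R=125, Option 3: R=485. Lowest is 125 (Option 2).

125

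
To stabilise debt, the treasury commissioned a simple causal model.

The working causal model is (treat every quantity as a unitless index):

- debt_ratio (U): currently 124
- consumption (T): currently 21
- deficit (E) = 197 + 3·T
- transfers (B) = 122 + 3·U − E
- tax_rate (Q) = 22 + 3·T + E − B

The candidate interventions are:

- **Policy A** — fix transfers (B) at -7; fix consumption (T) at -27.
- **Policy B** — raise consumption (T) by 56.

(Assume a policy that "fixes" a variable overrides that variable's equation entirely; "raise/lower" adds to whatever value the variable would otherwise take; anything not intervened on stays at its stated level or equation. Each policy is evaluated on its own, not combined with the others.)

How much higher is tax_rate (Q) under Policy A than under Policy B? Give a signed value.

Policy A (B := -7, T := -27):
  U = 124
  T = -27
  E = 197 + 3·(-27) = 116
  B = -7
  Q = 22 + 3·(-27) + 116 − (-7) = 64
Policy B (T + 56):
  U = 124
  T = 21 + 56 = 77
  E = 197 + 3·77 = 428
  B = 122 + 3·124 − 428 = 66
  Q = 22 + 3·77 + 428 − 66 = 615
Q: 64 − 615 = -551

-551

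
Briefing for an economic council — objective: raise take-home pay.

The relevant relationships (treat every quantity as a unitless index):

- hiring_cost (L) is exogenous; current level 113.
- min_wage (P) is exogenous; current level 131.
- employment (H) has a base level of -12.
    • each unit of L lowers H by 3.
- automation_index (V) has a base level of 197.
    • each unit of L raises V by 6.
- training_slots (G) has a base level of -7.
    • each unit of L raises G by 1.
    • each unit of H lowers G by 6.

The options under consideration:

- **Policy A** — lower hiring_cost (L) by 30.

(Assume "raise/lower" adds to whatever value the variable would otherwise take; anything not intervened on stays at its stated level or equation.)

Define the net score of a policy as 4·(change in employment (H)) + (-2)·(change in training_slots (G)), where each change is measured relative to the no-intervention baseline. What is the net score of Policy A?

1500

Baseline:
  L = 113
  H = -12 − 3·113 = -351
  G = -7 + 113 − 6·(-351) = 2212
Policy A (L − 30):
  L = 113 − 30 = 83
  H = -12 − 3·83 = -261
  G = -7 + 83 − 6·(-261) = 1642
ΔH = -261 − (-351) = 90; ΔG = 1642 − 2212 = -570
Score = 4·90 + (-2)·(-570) = 1500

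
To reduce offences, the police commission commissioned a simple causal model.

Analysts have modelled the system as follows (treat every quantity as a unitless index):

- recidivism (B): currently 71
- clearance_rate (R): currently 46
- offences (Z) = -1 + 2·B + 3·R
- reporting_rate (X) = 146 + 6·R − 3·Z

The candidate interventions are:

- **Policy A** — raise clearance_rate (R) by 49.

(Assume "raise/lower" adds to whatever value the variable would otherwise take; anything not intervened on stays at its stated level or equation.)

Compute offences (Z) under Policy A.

426

Policy A (R + 49):
  B = 71
  R = 46 + 49 = 95
  Z = -1 + 2·71 + 3·95 = 426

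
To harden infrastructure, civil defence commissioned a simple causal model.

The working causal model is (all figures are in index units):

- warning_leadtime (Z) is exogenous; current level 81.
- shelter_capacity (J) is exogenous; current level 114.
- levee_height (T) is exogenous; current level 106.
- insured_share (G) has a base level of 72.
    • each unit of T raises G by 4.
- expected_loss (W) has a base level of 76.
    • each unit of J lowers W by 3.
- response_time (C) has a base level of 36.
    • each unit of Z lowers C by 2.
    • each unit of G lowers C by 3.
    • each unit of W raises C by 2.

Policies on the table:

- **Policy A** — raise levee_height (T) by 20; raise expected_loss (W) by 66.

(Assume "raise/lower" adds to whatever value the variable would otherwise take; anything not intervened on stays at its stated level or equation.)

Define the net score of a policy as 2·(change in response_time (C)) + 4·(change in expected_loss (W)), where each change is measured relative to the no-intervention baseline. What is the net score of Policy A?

Baseline:
  Z = 81
  J = 114
  T = 106
  G = 72 + 4·106 = 496
  W = 76 − 3·114 = -266
  C = 36 − 2·81 − 3·496 + 2·(-266) = -2146
Policy A (T + 20, W + 66):
  Z = 81
  J = 114
  T = 106 + 20 = 126
  G = 72 + 4·126 = 576
  W = 76 − 3·114 (+66 from intervention) = -200
  C = 36 − 2·81 − 3·576 + 2·(-200) = -2254
ΔC = -2254 − (-2146) = -108; ΔW = -200 − (-266) = 66
Score = 2·(-108) + 4·66 = 48

48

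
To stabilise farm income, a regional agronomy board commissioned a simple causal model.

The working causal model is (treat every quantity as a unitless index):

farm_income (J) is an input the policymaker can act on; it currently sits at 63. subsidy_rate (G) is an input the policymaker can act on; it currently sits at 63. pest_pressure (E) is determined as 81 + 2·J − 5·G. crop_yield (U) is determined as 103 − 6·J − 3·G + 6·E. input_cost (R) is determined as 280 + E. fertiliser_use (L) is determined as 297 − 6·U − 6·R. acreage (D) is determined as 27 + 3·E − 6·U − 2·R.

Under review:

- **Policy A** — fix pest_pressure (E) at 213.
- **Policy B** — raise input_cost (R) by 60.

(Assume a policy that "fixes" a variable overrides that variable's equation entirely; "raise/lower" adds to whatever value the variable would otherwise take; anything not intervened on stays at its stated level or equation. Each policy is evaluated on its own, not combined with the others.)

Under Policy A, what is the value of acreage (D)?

-5204

Policy A (E := 213):
  J = 63
  G = 63
  E = 213
  U = 103 − 6·63 − 3·63 + 6·213 = 814
  R = 280 + 213 = 493
  D = 27 + 3·213 − 6·814 − 2·493 = -5204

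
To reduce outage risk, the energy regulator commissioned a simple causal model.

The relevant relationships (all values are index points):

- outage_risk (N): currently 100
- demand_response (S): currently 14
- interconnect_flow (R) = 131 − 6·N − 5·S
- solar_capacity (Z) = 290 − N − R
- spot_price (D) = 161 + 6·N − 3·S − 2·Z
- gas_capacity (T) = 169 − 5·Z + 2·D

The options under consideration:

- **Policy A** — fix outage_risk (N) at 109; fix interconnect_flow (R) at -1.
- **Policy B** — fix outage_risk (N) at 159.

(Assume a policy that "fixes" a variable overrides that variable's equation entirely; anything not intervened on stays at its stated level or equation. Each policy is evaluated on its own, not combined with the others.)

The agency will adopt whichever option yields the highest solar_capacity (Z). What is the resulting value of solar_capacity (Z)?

1024

Policy A (N := 109, R := -1):
  N = 109
  S = 14
  R = -1
  Z = 290 − 109 − (-1) = 182
Policy B (N := 159):
  N = 159
  S = 14
  R = 131 − 6·159 − 5·14 = -893
  Z = 290 − 159 − (-893) = 1024
Comparing — Policy A: Z=182, Policy B: Z=1024. Highest is 1024 (Policy B).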